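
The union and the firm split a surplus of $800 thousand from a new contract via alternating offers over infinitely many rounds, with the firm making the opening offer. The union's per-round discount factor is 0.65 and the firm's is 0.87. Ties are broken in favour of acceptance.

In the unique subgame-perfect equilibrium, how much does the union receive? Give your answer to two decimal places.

155.58

In a stationary SPE each proposer offers the other exactly their discounted continuation value.
If the firm keeps x when proposing and the union keeps y when proposing, then x = 800 − 0.65y and y = 800 − 0.87x.
Solving: x = 800(1 − 0.65) / (1 − 0.87·0.65) = 280 / 0.4345 ≈ 644.4189.
The union gets 800 − 644.4189 ≈ 155.5811.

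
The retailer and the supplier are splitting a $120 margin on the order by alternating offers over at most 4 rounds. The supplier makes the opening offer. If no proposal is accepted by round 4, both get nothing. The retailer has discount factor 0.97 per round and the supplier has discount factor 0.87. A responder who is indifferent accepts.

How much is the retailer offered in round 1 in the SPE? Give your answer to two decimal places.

Solve by backward induction from round 4.
Round 4 (the retailer proposes): the supplier will accept anything ≥ 0, so the retailer offers 0 and keeps 120.
Round 3 (the supplier proposes): the retailer can get 120 next round, worth 0.97 × 120 = 116.4 now; the supplier offers that and keeps 3.6.
Round 2 (the retailer proposes): the supplier can get 3.6 next round, worth 0.87 × 3.6 = 3.132 now. The retailer offers 3.132 and keeps 120 − 3.132 = 116.868.
Round 1 (the supplier proposes): the retailer can get 116.868 next round, worth 0.97 × 116.868 = 113.36196 now, so the supplier offers 113.36196, keeping 6.63804.

113.36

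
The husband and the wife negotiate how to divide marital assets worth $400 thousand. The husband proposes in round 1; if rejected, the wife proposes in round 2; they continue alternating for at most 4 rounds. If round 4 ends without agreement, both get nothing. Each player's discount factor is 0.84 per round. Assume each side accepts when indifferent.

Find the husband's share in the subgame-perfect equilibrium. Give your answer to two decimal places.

109.16

Round 4 (the wife proposes): the husband will accept anything ≥ 0, so the wife offers 0 and keeps 400.
Round 3 (the husband proposes): the wife can get 400 next round, worth 0.84 × 400 = 336 now, so the husband offers 336, keeping 64.
Round 2 (the wife proposes): the husband can get 64 next round, worth 0.84 × 64 = 53.76 now, so the wife offers 53.76, keeping 346.24.
Round 1 (the husband proposes): the wife can get 346.24 next round, worth 0.84 × 346.24 = 290.8416 now, so the husband offers 290.8416, keeping 109.1584.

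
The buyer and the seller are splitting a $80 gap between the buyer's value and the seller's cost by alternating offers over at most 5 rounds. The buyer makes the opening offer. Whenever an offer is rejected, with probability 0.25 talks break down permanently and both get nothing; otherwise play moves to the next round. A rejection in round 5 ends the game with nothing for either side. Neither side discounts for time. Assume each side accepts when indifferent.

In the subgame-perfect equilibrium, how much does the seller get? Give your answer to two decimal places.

Round 5 (the buyer proposes): the seller will accept anything ≥ 0, so the buyer offers 0 and keeps 80.
Round 4 (the seller proposes): rejecting gives the buyer an expected 0.75 × 80 = 60; the seller offers that and keeps 20.
Round 3 (the buyer proposes): rejecting gives the seller an expected 0.75 × 20 = 15, so the buyer offers 15, keeping 65.
Round 2 (the seller proposes): rejecting gives the buyer an expected 0.75 × 65 = 48.75. The seller offers 48.75 and keeps 80 − 48.75 = 31.25.
Round 1 (the buyer proposes): rejecting gives the seller an expected 0.75 × 31.25 = 23.4375; the buyer offers that and keeps 56.5625.

23.44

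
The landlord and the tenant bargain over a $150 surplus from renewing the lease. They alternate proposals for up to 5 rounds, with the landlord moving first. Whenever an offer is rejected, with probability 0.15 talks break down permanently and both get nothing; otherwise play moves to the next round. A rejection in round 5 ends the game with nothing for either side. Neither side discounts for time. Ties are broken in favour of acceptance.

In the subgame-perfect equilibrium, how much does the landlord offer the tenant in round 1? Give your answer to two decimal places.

32.94

Round 5 (the landlord proposes): the tenant will accept anything ≥ 0, so the landlord offers 0 and keeps 150.
Round 4 (the tenant proposes): rejecting gives the landlord an expected 0.85 × 150 = 127.5. The tenant offers 127.5 and keeps 150 − 127.5 = 22.5.
Round 3 (the landlord proposes): rejecting gives the tenant an expected 0.85 × 22.5 = 19.125. The landlord offers 19.125 and keeps 150 − 19.125 = 130.875.
Round 2 (the tenant proposes): rejecting gives the landlord an expected 0.85 × 130.875 = 111.24375; the tenant offers that and keeps 38.75625.
Round 1 (the landlord proposes): rejecting gives the tenant an expected 0.85 × 38.75625 = 32.9428125, so the landlord offers 32.9428125, keeping 117.0571875.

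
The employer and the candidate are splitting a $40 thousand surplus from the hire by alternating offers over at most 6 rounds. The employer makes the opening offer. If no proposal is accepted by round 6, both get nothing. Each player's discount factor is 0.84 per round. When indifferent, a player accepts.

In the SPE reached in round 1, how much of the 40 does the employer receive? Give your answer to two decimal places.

14.10

Solve by backward induction from round 6.
Round 6 (the candidate proposes): the employer will accept anything ≥ 0, so the candidate offers 0 and keeps 40.
Round 5 (the employer proposes): the candidate can get 40 next round, worth 0.84 × 40 = 33.6 now. The employer offers 33.6 and keeps 40 − 33.6 = 6.4.
Round 4 (the candidate proposes): the employer can get 6.4 next round, worth 0.84 × 6.4 = 5.376 now, so the candidate offers 5.376, keeping 34.624.
Round 3 (the employer proposes): the candidate can get 34.624 next round, worth 0.84 × 34.624 = 29.08416 now. The employer offers 29.08416 and keeps 40 − 29.08416 = 10.91584.
Round 2 (the candidate proposes): the employer can get 10.91584 next round, worth 0.84 × 10.91584 = 9.1693056 now; the candidate offers that and keeps 30.8306944.
Round 1 (the employer proposes): the candidate can get 30.8306944 next round, worth 0.84 × 30.8306944 = 25.897783296 now, so the employer offers 25.897783296, keeping 14.102216704.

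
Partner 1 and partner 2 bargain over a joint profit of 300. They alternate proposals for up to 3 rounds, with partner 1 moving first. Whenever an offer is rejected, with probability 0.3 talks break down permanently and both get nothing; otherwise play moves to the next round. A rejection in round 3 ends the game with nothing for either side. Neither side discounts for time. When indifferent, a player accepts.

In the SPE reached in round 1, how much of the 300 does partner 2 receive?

63

By backward induction:
Round 3 (partner 1 proposes): rejection yields 0 for partner 2; partner 1 offers 0 and keeps 300.
Round 2 (partner 2 proposes): rejecting gives partner 1 an expected 0.7 × 300 = 210. Partner 2 offers 210 and keeps 300 − 210 = 90.
Round 1 (partner 1 proposes): rejecting gives partner 2 an expected 0.7 × 90 = 63. Partner 1 offers 63 and keeps 300 − 63 = 237.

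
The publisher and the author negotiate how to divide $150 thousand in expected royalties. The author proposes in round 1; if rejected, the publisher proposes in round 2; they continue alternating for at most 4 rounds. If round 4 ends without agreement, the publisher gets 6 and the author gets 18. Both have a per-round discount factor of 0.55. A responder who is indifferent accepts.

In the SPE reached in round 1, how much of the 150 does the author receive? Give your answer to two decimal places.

Round 4 (the publisher proposes): the author gets 18 if talks fail, so the publisher offers 18 and keeps 132.
Round 3 (the author proposes): the publisher can get 132 next round, worth 0.55 × 132 = 72.6 now; the author offers that and keeps 77.4.
Round 2 (the publisher proposes): the author can get 77.4 next round, worth 0.55 × 77.4 = 42.57 now, so the publisher offers 42.57, keeping 107.43.
Round 1 (the author proposes): the publisher can get 107.43 next round, worth 0.55 × 107.43 = 59.0865 now. The author offers 59.0865 and keeps 150 − 59.0865 = 90.9135.

90.91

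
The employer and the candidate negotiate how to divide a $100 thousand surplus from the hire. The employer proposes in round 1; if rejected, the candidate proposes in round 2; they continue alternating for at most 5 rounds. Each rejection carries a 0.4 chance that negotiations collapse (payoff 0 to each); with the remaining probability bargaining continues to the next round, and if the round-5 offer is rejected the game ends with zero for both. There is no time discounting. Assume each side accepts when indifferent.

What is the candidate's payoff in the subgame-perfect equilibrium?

32.64

Round 5 (the employer proposes): rejection yields 0 for the candidate; the employer offers 0 and keeps 100.
Round 4 (the candidate proposes): rejecting gives the employer an expected 0.6 × 100 = 60; the candidate offers that and keeps 40.
Round 3 (the employer proposes): rejecting gives the candidate an expected 0.6 × 40 = 24. The employer offers 24 and keeps 100 − 24 = 76.
Round 2 (the candidate proposes): rejecting gives the employer an expected 0.6 × 76 = 45.6; the candidate offers that and keeps 54.4.
Round 1 (the employer proposes): rejecting gives the candidate an expected 0.6 × 54.4 = 32.64, so the employer offers 32.64, keeping 67.36.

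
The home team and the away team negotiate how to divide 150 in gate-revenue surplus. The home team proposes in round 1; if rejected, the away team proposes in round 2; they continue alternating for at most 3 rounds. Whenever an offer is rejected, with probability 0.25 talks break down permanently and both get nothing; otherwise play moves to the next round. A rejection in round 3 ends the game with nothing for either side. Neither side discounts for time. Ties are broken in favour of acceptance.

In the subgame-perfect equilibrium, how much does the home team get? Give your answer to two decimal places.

121.88

Round 3 (the home team proposes): the away team will accept anything ≥ 0, so the home team offers 0 and keeps 150.
Round 2 (the away team proposes): rejecting gives the home team an expected 0.75 × 150 = 112.5, so the away team offers 112.5, keeping 37.5.
Round 1 (the home team proposes): rejecting gives the away team an expected 0.75 × 37.5 = 28.125. The home team offers 28.125 and keeps 150 − 28.125 = 121.875.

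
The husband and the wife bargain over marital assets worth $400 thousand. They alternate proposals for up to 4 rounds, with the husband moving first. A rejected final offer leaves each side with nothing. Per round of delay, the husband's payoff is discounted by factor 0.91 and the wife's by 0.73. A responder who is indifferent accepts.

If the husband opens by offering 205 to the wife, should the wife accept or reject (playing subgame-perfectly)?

Round 4 (the wife proposes): the husband will accept anything ≥ 0, so the wife offers 0 and keeps 400.
Round 3 (the husband proposes): the wife can get 400 next round, worth 0.73 × 400 = 292 now. The husband offers 292 and keeps 400 − 292 = 108.
Round 2 (the wife proposes): the husband can get 108 next round, worth 0.91 × 108 = 98.28 now. The wife offers 98.28 and keeps 400 − 98.28 = 301.72.
So by rejecting in round 1, the wife gets 301.72 next round, worth 0.73 × 301.72 = 220.2556 now.
Offer 205 < 220.2556, so the wife rejects.

Reject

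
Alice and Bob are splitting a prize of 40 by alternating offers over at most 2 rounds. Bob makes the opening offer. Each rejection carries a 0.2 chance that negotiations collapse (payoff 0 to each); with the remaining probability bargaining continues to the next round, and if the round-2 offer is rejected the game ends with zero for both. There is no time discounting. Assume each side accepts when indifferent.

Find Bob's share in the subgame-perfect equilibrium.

8

Round 2 (Alice proposes): Bob will accept anything ≥ 0, so Alice offers 0 and keeps 40.
Round 1 (Bob proposes): rejecting gives Alice an expected 0.8 × 40 = 32, so Bob offers 32, keeping 8.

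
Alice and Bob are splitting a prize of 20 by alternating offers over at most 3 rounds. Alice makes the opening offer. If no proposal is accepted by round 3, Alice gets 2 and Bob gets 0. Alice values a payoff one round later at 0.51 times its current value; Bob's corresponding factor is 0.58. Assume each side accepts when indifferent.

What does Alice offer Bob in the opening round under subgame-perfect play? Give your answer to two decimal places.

5.68

Round 3 (Alice proposes): Bob will accept anything ≥ 0, so Alice offers 0 and keeps 20.
Round 2 (Bob proposes): Alice can get 20 next round, worth 0.51 × 20 = 10.2 now. Bob offers 10.2 and keeps 20 − 10.2 = 9.8.
Round 1 (Alice proposes): Bob can get 9.8 next round, worth 0.58 × 9.8 = 5.684 now, so Alice offers 5.684, keeping 14.316.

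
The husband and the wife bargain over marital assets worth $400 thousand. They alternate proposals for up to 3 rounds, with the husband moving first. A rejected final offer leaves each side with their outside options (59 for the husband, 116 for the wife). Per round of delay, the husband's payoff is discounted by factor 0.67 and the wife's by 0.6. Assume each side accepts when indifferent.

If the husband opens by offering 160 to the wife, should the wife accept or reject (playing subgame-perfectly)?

Round 3 (the husband proposes): the wife gets 116 if talks fail, so the husband offers 116 and keeps 284.
Round 2 (the wife proposes): the husband can get 284 next round, worth 0.67 × 284 = 190.28 now, so the wife offers 190.28, keeping 209.72.
So by rejecting in round 1, the wife gets 209.72 next round, worth 0.6 × 209.72 = 125.832 now.
Offer 160 ≥ 125.832, so the wife accepts.

Accept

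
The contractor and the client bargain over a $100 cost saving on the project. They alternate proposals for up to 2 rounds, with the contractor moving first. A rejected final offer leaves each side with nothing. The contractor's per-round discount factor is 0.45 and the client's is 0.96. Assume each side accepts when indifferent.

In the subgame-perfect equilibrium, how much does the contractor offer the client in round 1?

Round 2 (the client proposes): rejection yields 0 for the contractor; the client offers 0 and keeps 100.
Round 1 (the contractor proposes): the client can get 100 next round, worth 0.96 × 100 = 96 now, so the contractor offers 96, keeping 4.

96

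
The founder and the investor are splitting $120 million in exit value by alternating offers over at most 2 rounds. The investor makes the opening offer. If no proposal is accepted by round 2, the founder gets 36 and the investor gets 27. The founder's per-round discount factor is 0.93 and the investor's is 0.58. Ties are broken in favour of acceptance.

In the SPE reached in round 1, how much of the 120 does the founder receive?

86.49

Work backward from the last round.
Round 2 (the founder proposes): the investor gets 27 if talks fail, so the founder offers 27 and keeps 93.
Round 1 (the investor proposes): the founder can get 93 next round, worth 0.93 × 93 = 86.49 now, so the investor offers 86.49, keeping 33.51.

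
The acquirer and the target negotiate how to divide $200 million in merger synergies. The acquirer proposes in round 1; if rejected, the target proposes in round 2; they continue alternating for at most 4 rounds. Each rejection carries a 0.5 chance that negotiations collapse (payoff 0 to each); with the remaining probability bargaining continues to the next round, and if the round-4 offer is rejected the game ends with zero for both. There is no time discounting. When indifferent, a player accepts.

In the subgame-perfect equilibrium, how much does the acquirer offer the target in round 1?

75

Round 4 (the target proposes): the acquirer will accept anything ≥ 0, so the target offers 0 and keeps 200.
Round 3 (the acquirer proposes): rejecting gives the target an expected 0.5 × 200 = 100; the acquirer offers that and keeps 100.
Round 2 (the target proposes): rejecting gives the acquirer an expected 0.5 × 100 = 50, so the target offers 50, keeping 150.
Round 1 (the acquirer proposes): rejecting gives the target an expected 0.5 × 150 = 75. The acquirer offers 75 and keeps 200 − 75 = 125.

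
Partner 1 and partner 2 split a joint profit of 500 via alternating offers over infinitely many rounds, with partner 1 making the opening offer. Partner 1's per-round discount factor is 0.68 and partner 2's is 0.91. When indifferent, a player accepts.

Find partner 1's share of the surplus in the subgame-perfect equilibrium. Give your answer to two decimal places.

When partner 1 proposes, partner 2 accepts any offer worth at least 0.91 times what partner 2 would get by proposing next round; and vice versa.
This gives x = 500 − 0.91y and y = 500 − 0.68x, where x and y are each side's share when it proposes.
Hence (1 − 0.91·0.68)x = 500(1 − 0.91), i.e. 0.3812·x = 45.
x ≈ 118.0483; partner 2's share is 500 − x ≈ 381.9517.

118.05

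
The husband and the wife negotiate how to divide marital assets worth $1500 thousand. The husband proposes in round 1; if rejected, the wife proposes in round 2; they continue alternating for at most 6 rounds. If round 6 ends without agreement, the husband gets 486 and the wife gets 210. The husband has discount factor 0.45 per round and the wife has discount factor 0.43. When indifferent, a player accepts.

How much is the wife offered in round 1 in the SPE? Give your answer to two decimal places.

Solve by backward induction from round 6.
Round 6 (the wife proposes): the husband gets 486 if talks fail, so the wife offers 486 and keeps 1014.
Round 5 (the husband proposes): the wife can get 1014 next round, worth 0.43 × 1014 = 436.02 now. The husband offers 436.02 and keeps 1500 − 436.02 = 1063.98.
Round 4 (the wife proposes): the husband can get 1063.98 next round, worth 0.45 × 1063.98 = 478.791 now, so the wife offers 478.791, keeping 1021.209.
Round 3 (the husband proposes): the wife can get 1021.209 next round, worth 0.43 × 1021.209 = 439.11987 now. The husband offers 439.11987 and keeps 1500 − 439.11987 = 1060.88013.
Round 2 (the wife proposes): the husband can get 1060.88013 next round, worth 0.45 × 1060.88013 = 477.3960585 now; the wife offers that and keeps 1022.6039415.
Round 1 (the husband proposes): the wife can get 1022.6039415 next round, worth 0.43 × 1022.6039415 = 439.719694845 now; the husband offers that and keeps 1060.280305155.

439.72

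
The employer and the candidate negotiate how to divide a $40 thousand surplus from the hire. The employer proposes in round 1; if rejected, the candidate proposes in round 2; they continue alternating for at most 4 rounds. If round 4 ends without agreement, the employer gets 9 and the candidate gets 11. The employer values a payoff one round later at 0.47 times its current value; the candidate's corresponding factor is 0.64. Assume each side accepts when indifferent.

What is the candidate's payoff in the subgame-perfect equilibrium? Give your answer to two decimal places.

Round 4 (the candidate proposes): the employer gets 9 if talks fail, so the candidate offers 9 and keeps 31.
Round 3 (the employer proposes): the candidate can get 31 next round, worth 0.64 × 31 = 19.84 now; the employer offers that and keeps 20.16.
Round 2 (the candidate proposes): the employer can get 20.16 next round, worth 0.47 × 20.16 = 9.4752 now. The candidate offers 9.4752 and keeps 40 − 9.4752 = 30.5248.
Round 1 (the employer proposes): the candidate can get 30.5248 next round, worth 0.64 × 30.5248 = 19.535872 now, so the employer offers 19.535872, keeping 20.464128.

19.54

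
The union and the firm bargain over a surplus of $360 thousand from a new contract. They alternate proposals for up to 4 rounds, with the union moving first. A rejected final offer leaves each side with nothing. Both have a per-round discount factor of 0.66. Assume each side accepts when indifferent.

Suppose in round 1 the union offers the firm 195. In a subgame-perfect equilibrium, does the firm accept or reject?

Accept

Round 4 (the firm proposes): rejection yields 0 for the union; the firm offers 0 and keeps 360.
Round 3 (the union proposes): the firm can get 360 next round, worth 0.66 × 360 = 237.6 now, so the union offers 237.6, keeping 122.4.
Round 2 (the firm proposes): the union can get 122.4 next round, worth 0.66 × 122.4 = 80.784 now. The firm offers 80.784 and keeps 360 − 80.784 = 279.216.
So by rejecting in round 1, the firm gets 279.216 next round, worth 0.66 × 279.216 = 184.28256 now.
Offer 195 ≥ 184.28256, so the firm accepts.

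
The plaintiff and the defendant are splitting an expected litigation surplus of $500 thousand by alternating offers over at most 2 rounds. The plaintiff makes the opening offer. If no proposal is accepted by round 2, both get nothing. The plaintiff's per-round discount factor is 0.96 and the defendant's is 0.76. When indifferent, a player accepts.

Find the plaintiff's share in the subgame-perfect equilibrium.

120

Round 2 (the defendant proposes): the plaintiff will accept anything ≥ 0, so the defendant offers 0 and keeps 500.
Round 1 (the plaintiff proposes): the defendant can get 500 next round, worth 0.76 × 500 = 380 now; the plaintiff offers that and keeps 120.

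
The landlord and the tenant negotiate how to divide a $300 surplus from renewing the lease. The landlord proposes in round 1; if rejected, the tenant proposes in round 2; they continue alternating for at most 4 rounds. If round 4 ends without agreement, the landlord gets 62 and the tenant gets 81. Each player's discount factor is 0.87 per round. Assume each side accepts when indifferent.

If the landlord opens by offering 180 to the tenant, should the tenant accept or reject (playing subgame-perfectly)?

Round 4 (the tenant proposes): the landlord gets 62 if talks fail, so the tenant offers 62 and keeps 238.
Round 3 (the landlord proposes): the tenant can get 238 next round, worth 0.87 × 238 = 207.06 now; the landlord offers that and keeps 92.94.
Round 2 (the tenant proposes): the landlord can get 92.94 next round, worth 0.87 × 92.94 = 80.8578 now, so the tenant offers 80.8578, keeping 219.1422.
So by rejecting in round 1, the tenant gets 219.1422 next round, worth 0.87 × 219.1422 = 190.653714 now.
Offer 180 < 190.653714, so the tenant rejects.

Reject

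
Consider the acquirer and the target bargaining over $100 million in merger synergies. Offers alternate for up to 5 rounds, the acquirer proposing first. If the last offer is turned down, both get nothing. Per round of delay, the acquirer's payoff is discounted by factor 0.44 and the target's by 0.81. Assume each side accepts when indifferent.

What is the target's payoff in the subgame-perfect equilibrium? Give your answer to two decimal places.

Round 5 (the acquirer proposes): rejection yields 0 for the target; the acquirer offers 0 and keeps 100.
Round 4 (the target proposes): the acquirer can get 100 next round, worth 0.44 × 100 = 44 now, so the target offers 44, keeping 56.
Round 3 (the acquirer proposes): the target can get 56 next round, worth 0.81 × 56 = 45.36 now. The acquirer offers 45.36 and keeps 100 − 45.36 = 54.64.
Round 2 (the target proposes): the acquirer can get 54.64 next round, worth 0.44 × 54.64 = 24.0416 now. The target offers 24.0416 and keeps 100 − 24.0416 = 75.9584.
Round 1 (the acquirer proposes): the target can get 75.9584 next round, worth 0.81 × 75.9584 = 61.526304 now; the acquirer offers that and keeps 38.473696.

61.53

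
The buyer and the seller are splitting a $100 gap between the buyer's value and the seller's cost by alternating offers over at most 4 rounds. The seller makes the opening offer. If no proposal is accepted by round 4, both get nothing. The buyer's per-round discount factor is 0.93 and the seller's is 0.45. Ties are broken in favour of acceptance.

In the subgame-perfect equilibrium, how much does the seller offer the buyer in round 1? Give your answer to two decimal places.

By backward induction:
Round 4 (the buyer proposes): the seller will accept anything ≥ 0, so the buyer offers 0 and keeps 100.
Round 3 (the seller proposes): the buyer can get 100 next round, worth 0.93 × 100 = 93 now; the seller offers that and keeps 7.
Round 2 (the buyer proposes): the seller can get 7 next round, worth 0.45 × 7 = 3.15 now, so the buyer offers 3.15, keeping 96.85.
Round 1 (the seller proposes): the buyer can get 96.85 next round, worth 0.93 × 96.85 = 90.0705 now. The seller offers 90.0705 and keeps 100 − 90.0705 = 9.9295.

90.07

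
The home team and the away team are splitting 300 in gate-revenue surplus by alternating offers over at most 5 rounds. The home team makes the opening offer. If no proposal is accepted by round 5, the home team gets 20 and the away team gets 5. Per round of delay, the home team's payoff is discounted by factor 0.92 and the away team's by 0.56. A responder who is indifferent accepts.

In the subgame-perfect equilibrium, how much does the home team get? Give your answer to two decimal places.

Round 5 (the home team proposes): the away team gets 5 if talks fail, so the home team offers 5 and keeps 295.
Round 4 (the away team proposes): the home team can get 295 next round, worth 0.92 × 295 = 271.4 now. The away team offers 271.4 and keeps 300 − 271.4 = 28.6.
Round 3 (the home team proposes): the away team can get 28.6 next round, worth 0.56 × 28.6 = 16.016 now. The home team offers 16.016 and keeps 300 − 16.016 = 283.984.
Round 2 (the away team proposes): the home team can get 283.984 next round, worth 0.92 × 283.984 = 261.26528 now. The away team offers 261.26528 and keeps 300 − 261.26528 = 38.73472.
Round 1 (the home team proposes): the away team can get 38.73472 next round, worth 0.56 × 38.73472 = 21.6914432 now; the home team offers that and keeps 278.3085568.

278.31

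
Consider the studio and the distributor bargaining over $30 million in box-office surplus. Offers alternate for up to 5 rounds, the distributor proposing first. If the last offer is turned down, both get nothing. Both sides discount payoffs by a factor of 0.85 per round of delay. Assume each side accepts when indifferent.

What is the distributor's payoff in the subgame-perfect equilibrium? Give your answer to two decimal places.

23.41

Round 5 (the distributor proposes): the studio will accept anything ≥ 0, so the distributor offers 0 and keeps 30.
Round 4 (the studio proposes): the distributor can get 30 next round, worth 0.85 × 30 = 25.5 now. The studio offers 25.5 and keeps 30 − 25.5 = 4.5.
Round 3 (the distributor proposes): the studio can get 4.5 next round, worth 0.85 × 4.5 = 3.825 now, so the distributor offers 3.825, keeping 26.175.
Round 2 (the studio proposes): the distributor can get 26.175 next round, worth 0.85 × 26.175 = 22.24875 now, so the studio offers 22.24875, keeping 7.75125.
Round 1 (the distributor proposes): the studio can get 7.75125 next round, worth 0.85 × 7.75125 = 6.5885625 now. The distributor offers 6.5885625 and keeps 30 − 6.5885625 = 23.4114375.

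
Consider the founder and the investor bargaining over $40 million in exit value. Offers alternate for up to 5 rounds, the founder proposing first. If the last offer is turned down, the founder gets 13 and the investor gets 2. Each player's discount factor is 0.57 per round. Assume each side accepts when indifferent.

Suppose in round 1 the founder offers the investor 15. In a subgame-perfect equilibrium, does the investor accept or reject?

Round 5 (the founder proposes): the investor gets 2 if talks fail, so the founder offers 2 and keeps 38.
Round 4 (the investor proposes): the founder can get 38 next round, worth 0.57 × 38 = 21.66 now, so the investor offers 21.66, keeping 18.34.
Round 3 (the founder proposes): the investor can get 18.34 next round, worth 0.57 × 18.34 = 10.4538 now, so the founder offers 10.4538, keeping 29.5462.
Round 2 (the investor proposes): the founder can get 29.5462 next round, worth 0.57 × 29.5462 = 16.841334 now; the investor offers that and keeps 23.158666.
So by rejecting in round 1, the investor gets 23.158666 next round, worth 0.57 × 23.158666 = 13.20043962 now.
Offer 15 ≥ 13.20043962, so the investor accepts.

Accept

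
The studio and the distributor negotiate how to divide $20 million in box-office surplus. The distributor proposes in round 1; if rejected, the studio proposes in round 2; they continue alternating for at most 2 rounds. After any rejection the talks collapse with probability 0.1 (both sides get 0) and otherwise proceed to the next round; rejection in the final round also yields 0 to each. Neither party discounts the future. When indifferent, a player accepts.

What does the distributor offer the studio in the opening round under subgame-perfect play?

Round 2 (the studio proposes): the distributor will accept anything ≥ 0, so the studio offers 0 and keeps 20.
Round 1 (the distributor proposes): rejecting gives the studio an expected 0.9 × 20 = 18, so the distributor offers 18, keeping 2.

18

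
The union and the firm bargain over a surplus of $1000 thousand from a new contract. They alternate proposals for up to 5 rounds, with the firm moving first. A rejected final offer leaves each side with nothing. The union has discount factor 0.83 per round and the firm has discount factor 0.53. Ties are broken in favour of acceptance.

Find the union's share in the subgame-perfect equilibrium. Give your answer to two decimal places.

Round 5 (the firm proposes): the union will accept anything ≥ 0, so the firm offers 0 and keeps 1000.
Round 4 (the union proposes): the firm can get 1000 next round, worth 0.53 × 1000 = 530 now. The union offers 530 and keeps 1000 − 530 = 470.
Round 3 (the firm proposes): the union can get 470 next round, worth 0.83 × 470 = 390.1 now; the firm offers that and keeps 609.9.
Round 2 (the union proposes): the firm can get 609.9 next round, worth 0.53 × 609.9 = 323.247 now; the union offers that and keeps 676.753.
Round 1 (the firm proposes): the union can get 676.753 next round, worth 0.83 × 676.753 = 561.70499 now, so the firm offers 561.70499, keeping 438.29501.

561.70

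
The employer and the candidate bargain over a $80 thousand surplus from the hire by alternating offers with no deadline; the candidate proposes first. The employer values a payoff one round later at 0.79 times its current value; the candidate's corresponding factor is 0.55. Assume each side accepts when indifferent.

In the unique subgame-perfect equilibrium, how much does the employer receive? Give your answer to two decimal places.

When the candidate proposes, the employer accepts any offer worth at least 0.79 times what the employer would get by proposing next round; and vice versa.
This gives x = 80 − 0.79y and y = 80 − 0.55x, where x and y are each side's share when it proposes.
Hence (1 − 0.79·0.55)x = 80(1 − 0.79), i.e. 0.5655·x = 16.8.
x ≈ 29.7082; the employer's share is 80 − x ≈ 50.2918.

50.29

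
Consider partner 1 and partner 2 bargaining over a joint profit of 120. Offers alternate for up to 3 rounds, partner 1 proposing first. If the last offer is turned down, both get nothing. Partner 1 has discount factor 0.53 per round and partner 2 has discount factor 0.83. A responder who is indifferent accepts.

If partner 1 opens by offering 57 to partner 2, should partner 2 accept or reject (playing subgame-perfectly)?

Accept

Round 3 (partner 1 proposes): rejection yields 0 for partner 2; partner 1 offers 0 and keeps 120.
Round 2 (partner 2 proposes): partner 1 can get 120 next round, worth 0.53 × 120 = 63.6 now, so partner 2 offers 63.6, keeping 56.4.
So by rejecting in round 1, partner 2 gets 56.4 next round, worth 0.83 × 56.4 = 46.812 now.
Offer 57 ≥ 46.812, so partner 2 accepts.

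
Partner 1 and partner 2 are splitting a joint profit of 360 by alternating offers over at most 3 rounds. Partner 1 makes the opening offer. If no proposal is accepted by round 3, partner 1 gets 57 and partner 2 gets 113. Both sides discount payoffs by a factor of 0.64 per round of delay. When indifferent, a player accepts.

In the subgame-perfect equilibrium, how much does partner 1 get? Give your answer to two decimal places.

230.77

Round 3 (partner 1 proposes): partner 2 gets 113 if talks fail, so partner 1 offers 113 and keeps 247.
Round 2 (partner 2 proposes): partner 1 can get 247 next round, worth 0.64 × 247 = 158.08 now. Partner 2 offers 158.08 and keeps 360 − 158.08 = 201.92.
Round 1 (partner 1 proposes): partner 2 can get 201.92 next round, worth 0.64 × 201.92 = 129.2288 now. Partner 1 offers 129.2288 and keeps 360 − 129.2288 = 230.7712.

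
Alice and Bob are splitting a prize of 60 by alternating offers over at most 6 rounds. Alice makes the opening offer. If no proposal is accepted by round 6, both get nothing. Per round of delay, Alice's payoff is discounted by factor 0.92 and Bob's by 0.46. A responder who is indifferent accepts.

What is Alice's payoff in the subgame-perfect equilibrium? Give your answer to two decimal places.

Round 6 (Bob proposes): Alice will accept anything ≥ 0, so Bob offers 0 and keeps 60.
Round 5 (Alice proposes): Bob can get 60 next round, worth 0.46 × 60 = 27.6 now, so Alice offers 27.6, keeping 32.4.
Round 4 (Bob proposes): Alice can get 32.4 next round, worth 0.92 × 32.4 = 29.808 now. Bob offers 29.808 and keeps 60 − 29.808 = 30.192.
Round 3 (Alice proposes): Bob can get 30.192 next round, worth 0.46 × 30.192 = 13.88832 now; Alice offers that and keeps 46.11168.
Round 2 (Bob proposes): Alice can get 46.11168 next round, worth 0.92 × 46.11168 = 42.4227456 now. Bob offers 42.4227456 and keeps 60 − 42.4227456 = 17.5772544.
Round 1 (Alice proposes): Bob can get 17.5772544 next round, worth 0.46 × 17.5772544 = 8.085537024 now. Alice offers 8.085537024 and keeps 60 − 8.085537024 = 51.914462976.

51.91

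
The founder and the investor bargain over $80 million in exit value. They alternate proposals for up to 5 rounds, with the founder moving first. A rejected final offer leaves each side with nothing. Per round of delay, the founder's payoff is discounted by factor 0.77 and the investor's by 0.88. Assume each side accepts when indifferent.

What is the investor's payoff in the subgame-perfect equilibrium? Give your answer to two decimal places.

27.16

Round 5 (the founder proposes): the investor will accept anything ≥ 0, so the founder offers 0 and keeps 80.
Round 4 (the investor proposes): the founder can get 80 next round, worth 0.77 × 80 = 61.6 now. The investor offers 61.6 and keeps 80 − 61.6 = 18.4.
Round 3 (the founder proposes): the investor can get 18.4 next round, worth 0.88 × 18.4 = 16.192 now; the founder offers that and keeps 63.808.
Round 2 (the investor proposes): the founder can get 63.808 next round, worth 0.77 × 63.808 = 49.13216 now; the investor offers that and keeps 30.86784.
Round 1 (the founder proposes): the investor can get 30.86784 next round, worth 0.88 × 30.86784 = 27.1636992 now, so the founder offers 27.1636992, keeping 52.8363008.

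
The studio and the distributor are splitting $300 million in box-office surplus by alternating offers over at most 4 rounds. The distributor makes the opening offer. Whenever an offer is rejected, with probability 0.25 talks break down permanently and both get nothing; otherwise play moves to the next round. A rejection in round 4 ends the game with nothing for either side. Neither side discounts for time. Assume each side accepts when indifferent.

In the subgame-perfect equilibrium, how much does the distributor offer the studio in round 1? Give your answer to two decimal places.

Round 4 (the studio proposes): the distributor will accept anything ≥ 0, so the studio offers 0 and keeps 300.
Round 3 (the distributor proposes): rejecting gives the studio an expected 0.75 × 300 = 225, so the distributor offers 225, keeping 75.
Round 2 (the studio proposes): rejecting gives the distributor an expected 0.75 × 75 = 56.25. The studio offers 56.25 and keeps 300 − 56.25 = 243.75.
Round 1 (the distributor proposes): rejecting gives the studio an expected 0.75 × 243.75 = 182.8125. The distributor offers 182.8125 and keeps 300 − 182.8125 = 117.1875.

182.81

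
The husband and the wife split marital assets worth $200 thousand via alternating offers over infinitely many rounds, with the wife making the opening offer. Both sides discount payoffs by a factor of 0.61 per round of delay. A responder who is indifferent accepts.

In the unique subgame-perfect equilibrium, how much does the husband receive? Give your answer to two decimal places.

75.78

Let x be the wife's share when the wife proposes and y be the husband's share when the husband proposes.
The husband accepts iff offered ≥ 0.61·y, so x = 200 − 0.61y. Symmetrically y = 200 − 0.61x.
Substituting: x = 200 − 0.61(200 − 0.61x), giving x(1 − 0.61·0.61) = 200(1 − 0.61).
So x = 200 × 0.39 / 0.6279 ≈ 124.2236, and the husband receives 200 − x ≈ 75.7764.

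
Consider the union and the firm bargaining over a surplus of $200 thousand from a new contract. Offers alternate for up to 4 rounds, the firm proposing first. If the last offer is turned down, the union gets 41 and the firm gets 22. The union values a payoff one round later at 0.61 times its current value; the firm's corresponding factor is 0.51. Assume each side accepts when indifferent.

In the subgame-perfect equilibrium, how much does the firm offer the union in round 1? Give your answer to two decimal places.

Solve by backward induction from round 4.
Round 4 (the union proposes): the firm gets 22 if talks fail, so the union offers 22 and keeps 178.
Round 3 (the firm proposes): the union can get 178 next round, worth 0.61 × 178 = 108.58 now, so the firm offers 108.58, keeping 91.42.
Round 2 (the union proposes): the firm can get 91.42 next round, worth 0.51 × 91.42 = 46.6242 now; the union offers that and keeps 153.3758.
Round 1 (the firm proposes): the union can get 153.3758 next round, worth 0.61 × 153.3758 = 93.559238 now; the firm offers that and keeps 106.440762.

93.56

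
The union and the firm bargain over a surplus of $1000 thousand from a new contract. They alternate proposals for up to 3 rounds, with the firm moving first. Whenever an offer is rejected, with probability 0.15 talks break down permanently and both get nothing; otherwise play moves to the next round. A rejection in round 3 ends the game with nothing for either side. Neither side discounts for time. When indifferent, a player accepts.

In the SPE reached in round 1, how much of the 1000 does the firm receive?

Round 3 (the firm proposes): rejection yields 0 for the union; the firm offers 0 and keeps 1000.
Round 2 (the union proposes): rejecting gives the firm an expected 0.85 × 1000 = 850; the union offers that and keeps 150.
Round 1 (the firm proposes): rejecting gives the union an expected 0.85 × 150 = 127.5. The firm offers 127.5 and keeps 1000 − 127.5 = 872.5.

872.5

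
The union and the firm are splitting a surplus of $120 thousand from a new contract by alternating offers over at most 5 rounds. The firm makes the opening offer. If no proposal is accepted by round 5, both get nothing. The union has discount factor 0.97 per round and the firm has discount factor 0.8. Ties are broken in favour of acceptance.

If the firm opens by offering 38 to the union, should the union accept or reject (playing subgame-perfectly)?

Reject

Round 5 (the firm proposes): rejection yields 0 for the union; the firm offers 0 and keeps 120.
Round 4 (the union proposes): the firm can get 120 next round, worth 0.8 × 120 = 96 now; the union offers that and keeps 24.
Round 3 (the firm proposes): the union can get 24 next round, worth 0.97 × 24 = 23.28 now, so the firm offers 23.28, keeping 96.72.
Round 2 (the union proposes): the firm can get 96.72 next round, worth 0.8 × 96.72 = 77.376 now; the union offers that and keeps 42.624.
So by rejecting in round 1, the union gets 42.624 next round, worth 0.97 × 42.624 = 41.34528 now.
Offer 38 < 41.34528, so the union rejects.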